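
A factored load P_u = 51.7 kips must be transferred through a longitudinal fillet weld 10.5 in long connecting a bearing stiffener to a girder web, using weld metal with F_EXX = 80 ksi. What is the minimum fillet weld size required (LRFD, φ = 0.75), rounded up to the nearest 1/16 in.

Total weld length L = 10.5 in.
Required throat t_e = P_u / (φ × 0.6 F_EXX × L) = 51.7 / (0.75 × 0.6 × 80 × 10.5) = 0.1368 in.
Required leg w = t_e / 0.707 = 0.1935 in → use 1/4 in.

w = 1/4 in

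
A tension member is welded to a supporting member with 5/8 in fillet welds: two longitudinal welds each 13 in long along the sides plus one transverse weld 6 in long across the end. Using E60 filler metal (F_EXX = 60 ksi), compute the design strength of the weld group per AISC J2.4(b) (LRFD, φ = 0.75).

φR_n ≈ 382 kips

t_e = 0.707 × 0.625 = 0.4419 in.
R_nwl = 0.6 × 60 × 0.4419 × 26 = 413.6 kips (longitudinal, 2 welds).
R_nwt = 0.6 × 60 × 0.4419 × 6 = 95.44 kips (transverse, base value).
(i) R_nwl + R_nwt = 509 kips; (ii) 0.85 R_nwl + 1.5 R_nwt = 494.7 kips.
R_n = max = 509 kips [governs: (i)]; φR_n = 381.8 kips.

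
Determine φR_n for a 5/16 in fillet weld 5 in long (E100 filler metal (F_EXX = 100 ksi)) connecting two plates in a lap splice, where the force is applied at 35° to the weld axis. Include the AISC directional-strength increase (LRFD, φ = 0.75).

t_e = 0.707 × 0.3125 = 0.2209 in; A_we = 0.2209 × 5 = 1.105 in².
Directional factor: 1.0 + 0.5 sin^1.5(35°) = 1.217.
F_nw = 0.6 × 100 × 1.217 = 73.03 ksi.
φR_n = 0.75 × 73.03 × 1.105 = 60.51 kip.

φR_n ≈ 60.5 kip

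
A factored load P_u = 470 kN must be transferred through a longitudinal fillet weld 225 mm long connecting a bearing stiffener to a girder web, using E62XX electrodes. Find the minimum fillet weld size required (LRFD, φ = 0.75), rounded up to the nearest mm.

w = 11 mm

E62XX → F_EXX = 620 MPa.
Total weld length L = 225 mm.
Required throat t_e = P_u / (φ × 0.6 F_EXX × L) = 470 / (0.75 × 0.6 × 620 × 225 × 10⁻³) = 7.487 mm.
Required leg w = t_e / 0.707 = 10.59 mm → use 11 mm.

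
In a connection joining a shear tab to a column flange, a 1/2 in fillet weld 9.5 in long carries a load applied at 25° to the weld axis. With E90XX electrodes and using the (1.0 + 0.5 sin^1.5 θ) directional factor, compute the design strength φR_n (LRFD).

φR_n ≈ 155 kips

E90XX → F_EXX = 90 ksi.
t_e = 0.707 × 0.5 = 0.3535 in; A_we = 0.3535 × 9.5 = 3.358 in².
Directional factor: 1.0 + 0.5 sin^1.5(25°) = 1.137.
F_nw = 0.6 × 90 × 1.137 = 61.42 ksi.
φR_n = 0.75 × 61.42 × 3.358 = 154.7 kips.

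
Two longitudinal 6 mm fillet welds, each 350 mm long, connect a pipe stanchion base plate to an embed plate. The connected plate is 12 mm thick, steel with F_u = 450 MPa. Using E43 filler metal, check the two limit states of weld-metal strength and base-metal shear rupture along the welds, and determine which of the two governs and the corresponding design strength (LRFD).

E43XX → F_EXX = 430 MPa.
t_e = 0.707 × 6 = 4.242 mm; L = 700 mm.
Weld metal: φR_n = 0.75 × 0.6 × 430 × 4.242 × 700 × 10⁻³ = 574.6 kN.
Base metal (shear rupture): φR_n = 0.75 × 0.6 × 450 × 12 × 700 × 10⁻³ = 1701 kN.
Governing: weld metal.

φR_n ≈ 575 kN (weld metal governs)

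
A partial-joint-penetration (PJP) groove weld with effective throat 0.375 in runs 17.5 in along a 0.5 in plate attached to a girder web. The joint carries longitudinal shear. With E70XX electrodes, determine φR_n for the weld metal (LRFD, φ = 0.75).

φR_n ≈ 207 kip

E70XX → F_EXX = 70 ksi.
Effective throat (given) t_e = 0.375 in.
A_we = 0.375 × 17.5 = 6.562 in².
F_nw = 0.6 F_EXX = 42 ksi.
φR_n = 0.75 × 42 × 6.562 = 206.7 kip.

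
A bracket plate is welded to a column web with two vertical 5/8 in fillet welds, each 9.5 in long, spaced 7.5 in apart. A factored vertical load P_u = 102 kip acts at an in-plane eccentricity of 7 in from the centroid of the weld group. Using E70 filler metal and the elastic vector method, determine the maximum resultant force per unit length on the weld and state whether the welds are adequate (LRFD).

f_max ≈ 14.5 kip/in; NOT adequate

E70XX → F_EXX = 70 ksi.
Total weld length L_w = 19 in. Treat welds as unit-width lines.
Polar moment about centroid: J = 2[d³/12 + d(b/2)²] = 2[9.5³/12 + 9.5×3.75²] = 410.1 in³.
Direct shear f_v = P/L_w = 102 / 19 = 5.368 kip/in (vertical).
Torsion M = P·e = 102 × 7 = 714 kip·in.
Critical point at (x, y) = (3.75, 4.75) from centroid. f_tx = M·y/J = 8.27 kip/in; f_ty = M·x/J = 6.529 kip/in.
Resultant f_max = √[f_tx² + (f_v + f_ty)²] = √[8.27² + (5.368 + 6.529)²] = 14.49 kip/in.
Capacity per unit length: φr_n = 0.75 × 0.6 × 70 × (0.707 × 0.625) = 13.92 kip/in.
14.49 > 13.92 → NOT adequate.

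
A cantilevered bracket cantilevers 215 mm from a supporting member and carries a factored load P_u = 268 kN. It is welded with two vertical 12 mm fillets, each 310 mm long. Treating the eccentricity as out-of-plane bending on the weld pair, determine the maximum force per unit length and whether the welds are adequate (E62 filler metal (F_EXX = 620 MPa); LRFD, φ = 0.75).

f_max ≈ 1850 N/mm; adequate

L_w = 2 × 310 = 620 mm; section modulus (unit throat) S = 2 × L²/6 = 32030 mm².
Direct shear f_v = P/L_w = 268×10³/620 = 432.3 N/mm.
Moment M = P × e = 268×10³ × 215 = 57620000 N·mm; bending f_b = M/S = 1799 N/mm.
f_max = √(f_v² + f_b²) = √(432.3² + 1799²) = 1850 N/mm.
φr_n = 0.75 × 0.6 × 620 × (0.707 × 12) = 2367 N/mm → adequate.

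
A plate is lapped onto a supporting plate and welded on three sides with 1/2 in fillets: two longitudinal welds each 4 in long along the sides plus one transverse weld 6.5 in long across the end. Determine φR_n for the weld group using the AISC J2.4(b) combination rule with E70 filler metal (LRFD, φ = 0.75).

φR_n ≈ 184 kips

E70XX → F_EXX = 70 ksi.
t_e = 0.707 × 0.5 = 0.3535 in.
R_nwl = 0.6 × 70 × 0.3535 × 8 = 118.8 kips (longitudinal, 2 welds).
R_nwt = 0.6 × 70 × 0.3535 × 6.5 = 96.51 kips (transverse, base value).
(i) R_nwl + R_nwt = 215.3 kips; (ii) 0.85 R_nwl + 1.5 R_nwt = 245.7 kips.
R_n = max = 245.7 kips [governs: (ii)]; φR_n = 184.3 kips.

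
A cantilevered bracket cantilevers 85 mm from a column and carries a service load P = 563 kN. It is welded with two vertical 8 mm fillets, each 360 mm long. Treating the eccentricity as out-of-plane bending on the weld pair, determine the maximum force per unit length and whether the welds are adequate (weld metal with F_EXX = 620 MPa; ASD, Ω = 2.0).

L_w = 2 × 360 = 720 mm; section modulus (unit throat) S = 2 × L²/6 = 43200 mm².
Direct shear f_v = P/L_w = 563×10³/720 = 781.9 N/mm.
Moment M = P × e = 563×10³ × 85 = 47855000 N·mm; bending f_b = M/S = 1108 N/mm.
f_max = √(f_v² + f_b²) = √(781.9² + 1108²) = 1356 N/mm.
r_n/Ω = (1/2.0) × 0.6 × 620 × (0.707 × 8) = 1052 N/mm → NOT adequate.

f_max ≈ 1360 N/mm; NOT adequate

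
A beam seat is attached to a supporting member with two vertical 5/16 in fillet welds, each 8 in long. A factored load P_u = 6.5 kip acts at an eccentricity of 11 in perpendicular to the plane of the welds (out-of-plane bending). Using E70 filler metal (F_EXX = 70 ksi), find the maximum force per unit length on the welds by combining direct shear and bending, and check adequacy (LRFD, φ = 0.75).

L_w = 2 × 8 = 16 in; section modulus (unit throat) S = 2 × L²/6 = 21.33 in².
Direct shear f_v = P/L_w = 6.5/16 = 0.4062 kip/in.
Moment M = P × e = 6.5 × 11 = 71.5 kip·in; bending f_b = M/S = 3.352 kip/in.
f_max = √(f_v² + f_b²) = √(0.4062² + 3.352²) = 3.376 kip/in.
φr_n = 0.75 × 0.6 × 70 × (0.707 × 0.3125) = 6.96 kip/in → adequate.

f_max ≈ 3.38 kip/in; adequate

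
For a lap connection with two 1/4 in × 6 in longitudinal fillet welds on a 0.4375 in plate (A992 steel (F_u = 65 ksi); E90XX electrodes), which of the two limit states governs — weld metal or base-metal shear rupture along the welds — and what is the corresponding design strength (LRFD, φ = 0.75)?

E90XX → F_EXX = 90 ksi.
t_e = 0.707 × 0.25 = 0.1767 in; L = 12 in.
Weld metal: φR_n = 0.75 × 0.6 × 90 × 0.1767 × 12 = 85.9 kips.
Base metal (shear rupture): φR_n = 0.75 × 0.6 × 65 × 0.4375 × 12 = 153.6 kips.
Governing: weld metal.

φR_n ≈ 85.9 kips (weld metal governs)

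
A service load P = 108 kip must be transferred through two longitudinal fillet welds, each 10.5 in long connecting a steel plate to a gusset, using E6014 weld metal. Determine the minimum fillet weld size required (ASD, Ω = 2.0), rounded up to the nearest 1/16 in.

w = 7/16 in

E60XX → F_EXX = 60 ksi.
Total weld length L = 21 in.
Required throat t_e = P × Ω / (0.6 F_EXX × L) = 108 × 2.0 / (0.6 × 60 × 21) = 0.2857 in.
Required leg w = t_e / 0.707 = 0.4041 in → use 7/16 in.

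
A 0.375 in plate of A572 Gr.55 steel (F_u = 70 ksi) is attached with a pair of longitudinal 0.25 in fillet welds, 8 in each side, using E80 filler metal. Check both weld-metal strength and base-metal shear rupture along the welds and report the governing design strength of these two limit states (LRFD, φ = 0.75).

φR_n ≈ 102 kips (weld metal governs)

E80XX → F_EXX = 80 ksi.
t_e = 0.707 × 0.25 = 0.1767 in; L = 16 in.
Weld metal: φR_n = 0.75 × 0.6 × 80 × 0.1767 × 16 = 101.8 kips.
Base metal (shear rupture): φR_n = 0.75 × 0.6 × 70 × 0.375 × 16 = 189 kips.
Governing: weld metal.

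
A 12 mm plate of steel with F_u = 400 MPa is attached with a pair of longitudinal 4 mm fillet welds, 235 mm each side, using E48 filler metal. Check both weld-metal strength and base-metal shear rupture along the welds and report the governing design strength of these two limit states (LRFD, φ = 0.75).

E48XX → F_EXX = 480 MPa.
t_e = 0.707 × 4 = 2.828 mm; L = 470 mm.
Weld metal: φR_n = 0.75 × 0.6 × 480 × 2.828 × 470 × 10⁻³ = 287.1 kN.
Base metal (shear rupture): φR_n = 0.75 × 0.6 × 400 × 12 × 470 × 10⁻³ = 1015 kN.
Governing: weld metal.

φR_n ≈ 287 kN (weld metal governs)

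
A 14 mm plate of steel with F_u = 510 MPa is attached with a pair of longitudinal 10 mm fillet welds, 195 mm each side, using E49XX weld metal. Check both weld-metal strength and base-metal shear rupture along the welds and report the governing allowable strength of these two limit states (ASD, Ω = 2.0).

E49XX → F_EXX = 490 MPa.
t_e = 0.707 × 10 = 7.07 mm; L = 390 mm.
Weld metal: R_n/Ω = (1/2.0) × 0.6 × 490 × 7.07 × 390 × 10⁻³ = 405.3 kN.
Base metal (shear rupture): R_n/Ω = (1/2.0) × 0.6 × 510 × 14 × 390 × 10⁻³ = 835.4 kN.
Governing: weld metal.

R_n/Ω ≈ 405 kN (weld metal governs)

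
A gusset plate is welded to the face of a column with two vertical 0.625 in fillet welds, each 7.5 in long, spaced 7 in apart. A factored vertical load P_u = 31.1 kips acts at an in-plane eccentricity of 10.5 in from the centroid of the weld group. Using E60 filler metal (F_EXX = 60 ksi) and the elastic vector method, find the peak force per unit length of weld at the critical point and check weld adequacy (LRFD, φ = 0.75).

f_max ≈ 8.15 kip/in; adequate

Total weld length L_w = 15 in. Treat welds as unit-width lines.
Polar moment about centroid: J = 2[d³/12 + d(b/2)²] = 2[7.5³/12 + 7.5×3.5²] = 254.1 in³.
Direct shear f_v = P/L_w = 31.1 / 15 = 2.073 kip/in (vertical).
Torsion M = P·e = 31.1 × 10.5 = 326.55 kip·in.
Critical point at (x, y) = (3.5, 3.75) from centroid. f_tx = M·y/J = 4.82 kip/in; f_ty = M·x/J = 4.499 kip/in.
Resultant f_max = √[f_tx² + (f_v + f_ty)²] = √[4.82² + (2.073 + 4.499)²] = 8.15 kip/in.
Capacity per unit length: φr_n = 0.75 × 0.6 × 60 × (0.707 × 0.625) = 11.93 kip/in.
8.15 ≤ 11.93 → adequate.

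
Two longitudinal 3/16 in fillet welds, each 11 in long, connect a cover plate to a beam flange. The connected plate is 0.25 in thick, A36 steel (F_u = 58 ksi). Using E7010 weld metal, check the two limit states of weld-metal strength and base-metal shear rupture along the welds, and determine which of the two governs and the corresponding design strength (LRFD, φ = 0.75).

E70XX → F_EXX = 70 ksi.
t_e = 0.707 × 0.1875 = 0.1326 in; L = 22 in.
Weld metal: φR_n = 0.75 × 0.6 × 70 × 0.1326 × 22 = 91.87 kip.
Base metal (shear rupture): φR_n = 0.75 × 0.6 × 58 × 0.25 × 22 = 143.5 kip.
Governing: weld metal.

φR_n ≈ 91.9 kip (weld metal governs)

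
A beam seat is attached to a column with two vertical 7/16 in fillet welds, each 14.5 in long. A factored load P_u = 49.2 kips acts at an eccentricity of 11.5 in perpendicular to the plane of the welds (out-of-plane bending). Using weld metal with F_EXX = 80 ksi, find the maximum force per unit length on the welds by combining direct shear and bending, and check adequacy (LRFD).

L_w = 2 × 14.5 = 29 in; section modulus (unit throat) S = 2 × L²/6 = 70.08 in².
Direct shear f_v = P/L_w = 49.2/29 = 1.697 kip/in.
Moment M = P × e = 49.2 × 11.5 = 565.8 kip·in; bending f_b = M/S = 8.073 kip/in.
f_max = √(f_v² + f_b²) = √(1.697² + 8.073²) = 8.25 kip/in.
φr_n = 0.75 × 0.6 × 80 × (0.707 × 0.4375) = 11.14 kip/in → adequate.

f_max ≈ 8.25 kip/in; adequate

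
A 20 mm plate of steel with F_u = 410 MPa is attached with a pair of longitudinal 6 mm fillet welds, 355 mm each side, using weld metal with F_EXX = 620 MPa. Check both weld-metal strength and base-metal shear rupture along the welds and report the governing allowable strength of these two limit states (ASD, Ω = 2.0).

R_n/Ω ≈ 560 kN (weld metal governs)

t_e = 0.707 × 6 = 4.242 mm; L = 710 mm.
Weld metal: R_n/Ω = (1/2.0) × 0.6 × 620 × 4.242 × 710 × 10⁻³ = 560.2 kN.
Base metal (shear rupture): R_n/Ω = (1/2.0) × 0.6 × 410 × 20 × 710 × 10⁻³ = 1747 kN.
Governing: weld metal.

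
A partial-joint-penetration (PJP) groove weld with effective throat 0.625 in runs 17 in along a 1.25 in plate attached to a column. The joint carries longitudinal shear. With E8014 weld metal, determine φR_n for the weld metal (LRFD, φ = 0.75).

E80XX → F_EXX = 80 ksi.
Effective throat (given) t_e = 0.625 in.
A_we = 0.625 × 17 = 10.62 in².
F_nw = 0.6 F_EXX = 48 ksi.
φR_n = 0.75 × 48 × 10.62 = 382.5 kips.

φR_n ≈ 382 kips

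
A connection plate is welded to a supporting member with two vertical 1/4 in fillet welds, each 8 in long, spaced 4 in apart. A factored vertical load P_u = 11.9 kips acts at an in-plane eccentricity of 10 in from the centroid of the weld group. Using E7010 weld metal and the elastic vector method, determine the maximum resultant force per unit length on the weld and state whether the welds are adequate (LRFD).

E70XX → F_EXX = 70 ksi.
Total weld length L_w = 16 in. Treat welds as unit-width lines.
Polar moment about centroid: J = 2[d³/12 + d(b/2)²] = 2[8³/12 + 8×2²] = 149.3 in³.
Direct shear f_v = P/L_w = 11.9 / 16 = 0.7438 kip/in (vertical).
Torsion M = P·e = 11.9 × 10 = 119 kip·in.
Critical point at (x, y) = (2, 4) from centroid. f_tx = M·y/J = 3.188 kip/in; f_ty = M·x/J = 1.594 kip/in.
Resultant f_max = √[f_tx² + (f_v + f_ty)²] = √[3.188² + (0.7438 + 1.594)²] = 3.953 kip/in.
Capacity per unit length: φr_n = 0.75 × 0.6 × 70 × (0.707 × 0.25) = 5.568 kip/in.
3.953 ≤ 5.568 → adequate.

f_max ≈ 3.95 kip/in; adequate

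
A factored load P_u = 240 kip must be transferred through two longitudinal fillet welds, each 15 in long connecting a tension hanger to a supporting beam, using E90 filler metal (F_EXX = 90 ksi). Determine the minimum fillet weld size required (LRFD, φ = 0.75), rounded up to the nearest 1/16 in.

w = 5/16 in

Total weld length L = 30 in.
Required throat t_e = P_u / (φ × 0.6 F_EXX × L) = 240 / (0.75 × 0.6 × 90 × 30) = 0.1975 in.
Required leg w = t_e / 0.707 = 0.2794 in → use 5/16 in.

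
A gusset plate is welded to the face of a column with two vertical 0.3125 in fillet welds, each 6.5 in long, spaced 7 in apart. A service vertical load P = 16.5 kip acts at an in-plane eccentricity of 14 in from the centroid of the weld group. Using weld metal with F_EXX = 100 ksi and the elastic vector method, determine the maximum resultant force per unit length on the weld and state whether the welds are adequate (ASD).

f_max ≈ 6.37 kip/in; adequate

Total weld length L_w = 13 in. Treat welds as unit-width lines.
Polar moment about centroid: J = 2[d³/12 + d(b/2)²] = 2[6.5³/12 + 6.5×3.5²] = 205 in³.
Direct shear f_v = P/L_w = 16.5 / 13 = 1.269 kip/in (vertical).
Torsion M = P·e = 16.5 × 14 = 231 kip·in.
Critical point at (x, y) = (3.5, 3.25) from centroid. f_tx = M·y/J = 3.662 kip/in; f_ty = M·x/J = 3.944 kip/in.
Resultant f_max = √[f_tx² + (f_v + f_ty)²] = √[3.662² + (1.269 + 3.944)²] = 6.37 kip/in.
Capacity per unit length: r_n/Ω = (1/2.0) × 0.6 × 100 × (0.707 × 0.3125) = 6.628 kip/in.
6.37 ≤ 6.628 → adequate.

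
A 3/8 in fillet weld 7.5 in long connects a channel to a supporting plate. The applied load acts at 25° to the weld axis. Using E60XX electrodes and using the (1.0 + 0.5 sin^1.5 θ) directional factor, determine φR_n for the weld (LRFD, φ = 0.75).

φR_n ≈ 61.1 kips

E60XX → F_EXX = 60 ksi.
t_e = 0.707 × 0.375 = 0.2651 in; A_we = 0.2651 × 7.5 = 1.988 in².
Directional factor: 1.0 + 0.5 sin^1.5(25°) = 1.137.
F_nw = 0.6 × 60 × 1.137 = 40.95 ksi.
φR_n = 0.75 × 40.95 × 1.988 = 61.06 kips.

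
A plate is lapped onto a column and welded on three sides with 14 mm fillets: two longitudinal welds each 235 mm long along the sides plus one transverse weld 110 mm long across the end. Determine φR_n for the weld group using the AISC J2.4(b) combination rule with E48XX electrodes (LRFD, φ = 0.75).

φR_n ≈ 1240 kN

E48XX → F_EXX = 480 MPa.
t_e = 0.707 × 14 = 9.898 mm.
R_nwl = 0.6 × 480 × 9.898 × 470 × 10⁻³ = 1340 kN (longitudinal, 2 welds).
R_nwt = 0.6 × 480 × 9.898 × 110 × 10⁻³ = 313.6 kN (transverse, base value).
(i) R_nwl + R_nwt = 1653 kN; (ii) 0.85 R_nwl + 1.5 R_nwt = 1609 kN.
R_n = max = 1653 kN [governs: (i)]; φR_n = 1240 kN.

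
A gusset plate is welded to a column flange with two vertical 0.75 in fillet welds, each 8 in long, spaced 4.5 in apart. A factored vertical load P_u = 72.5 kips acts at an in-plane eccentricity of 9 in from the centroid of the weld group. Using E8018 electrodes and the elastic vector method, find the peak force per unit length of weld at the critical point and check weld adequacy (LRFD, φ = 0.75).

f_max ≈ 20.6 kip/in; NOT adequate

E80XX → F_EXX = 80 ksi.
Total weld length L_w = 16 in. Treat welds as unit-width lines.
Polar moment about centroid: J = 2[d³/12 + d(b/2)²] = 2[8³/12 + 8×2.25²] = 166.3 in³.
Direct shear f_v = P/L_w = 72.5 / 16 = 4.531 kip/in (vertical).
Torsion M = P·e = 72.5 × 9 = 652.5 kip·in.
Critical point at (x, y) = (2.25, 4) from centroid. f_tx = M·y/J = 15.69 kip/in; f_ty = M·x/J = 8.826 kip/in.
Resultant f_max = √[f_tx² + (f_v + f_ty)²] = √[15.69² + (4.531 + 8.826)²] = 20.61 kip/in.
Capacity per unit length: φr_n = 0.75 × 0.6 × 80 × (0.707 × 0.75) = 19.09 kip/in.
20.61 > 19.09 → NOT adequate.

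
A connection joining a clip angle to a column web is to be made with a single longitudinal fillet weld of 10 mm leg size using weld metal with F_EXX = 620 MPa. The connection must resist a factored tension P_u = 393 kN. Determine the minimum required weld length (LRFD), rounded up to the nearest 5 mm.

L = 200 mm

Throat t_e = 0.707 × 10 = 7.07 mm.
φr_n = 0.75 × 0.6 × 620 × 7.07 × 10⁻³ = 1.973 kN/mm.
L_req = P_u / φr_n = 393 / 1.973 = 199.2 mm total.
Round up → use L = 200 mm.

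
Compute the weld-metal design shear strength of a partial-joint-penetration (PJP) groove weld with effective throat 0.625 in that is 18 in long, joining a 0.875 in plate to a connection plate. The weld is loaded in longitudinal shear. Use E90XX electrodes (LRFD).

E90XX → F_EXX = 90 ksi.
Effective throat (given) t_e = 0.625 in.
A_we = 0.625 × 18 = 11.25 in².
F_nw = 0.6 F_EXX = 54 ksi.
φR_n = 0.75 × 54 × 11.25 = 455.6 kips.

φR_n ≈ 456 kips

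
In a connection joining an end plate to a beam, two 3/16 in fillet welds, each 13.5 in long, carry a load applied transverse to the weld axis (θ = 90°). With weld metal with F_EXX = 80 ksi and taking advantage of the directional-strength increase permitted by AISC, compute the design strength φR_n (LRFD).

φR_n ≈ 193 kip

t_e = 0.707 × 0.1875 = 0.1326 in; A_we = 0.1326 × 27 = 3.579 in².
Directional factor: 1.0 + 0.5 sin^1.5(90°) = 1.5.
F_nw = 0.6 × 80 × 1.5 = 72 ksi.
φR_n = 0.75 × 72 × 3.579 = 193.3 kip.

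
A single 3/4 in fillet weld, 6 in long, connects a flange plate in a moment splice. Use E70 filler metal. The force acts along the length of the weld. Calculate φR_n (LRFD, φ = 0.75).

E70XX → F_EXX = 70 ksi.
Effective throat t_e = 0.707 × 0.75 = 0.5302 in.
Total length L = 6 in; A_we = 0.5302 × 6 = 3.181 in².
F_nw = 0.6 F_EXX = 0.6 × 70 = 42 ksi.
φR_n = 0.75 × 42 × 3.181 = 100.2 kips.

φR_n ≈ 100 kips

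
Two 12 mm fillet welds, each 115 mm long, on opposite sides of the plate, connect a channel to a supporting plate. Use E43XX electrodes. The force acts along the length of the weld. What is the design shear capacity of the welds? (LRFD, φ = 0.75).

φR_n ≈ 378 kN

E43XX → F_EXX = 430 MPa.
Effective throat t_e = 0.707 × 12 = 8.484 mm.
Total length L = 230 mm; A_we = 8.484 × 230 = 1951 mm².
F_nw = 0.6 F_EXX = 0.6 × 430 = 258 MPa.
φR_n = 0.75 × 258 × 1951 × 10⁻³ = 377.6 kN.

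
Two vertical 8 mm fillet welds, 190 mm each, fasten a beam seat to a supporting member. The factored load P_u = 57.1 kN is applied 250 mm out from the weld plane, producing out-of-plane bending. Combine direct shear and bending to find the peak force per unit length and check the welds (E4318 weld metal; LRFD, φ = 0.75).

f_max ≈ 1200 N/mm; NOT adequate

E43XX → F_EXX = 430 MPa.
L_w = 2 × 190 = 380 mm; section modulus (unit throat) S = 2 × L²/6 = 12030 mm².
Direct shear f_v = P/L_w = 57.1×10³/380 = 150.3 N/mm.
Moment M = P × e = 57.1×10³ × 250 = 14275000 N·mm; bending f_b = M/S = 1186 N/mm.
f_max = √(f_v² + f_b²) = √(150.3² + 1186²) = 1196 N/mm.
φr_n = 0.75 × 0.6 × 430 × (0.707 × 8) = 1094 N/mm → NOT adequate.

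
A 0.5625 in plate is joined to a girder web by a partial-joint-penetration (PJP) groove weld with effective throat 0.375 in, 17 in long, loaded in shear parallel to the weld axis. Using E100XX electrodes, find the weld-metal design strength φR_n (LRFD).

φR_n ≈ 287 kip

E100XX → F_EXX = 100 ksi.
Effective throat (given) t_e = 0.375 in.
A_we = 0.375 × 17 = 6.375 in².
F_nw = 0.6 F_EXX = 60 ksi.
φR_n = 0.75 × 60 × 6.375 = 286.9 kip.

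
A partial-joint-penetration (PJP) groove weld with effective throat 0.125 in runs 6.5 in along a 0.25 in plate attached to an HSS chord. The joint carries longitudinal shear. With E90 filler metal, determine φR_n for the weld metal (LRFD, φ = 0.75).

E90XX → F_EXX = 90 ksi.
Effective throat (given) t_e = 0.125 in.
A_we = 0.125 × 6.5 = 0.8125 in².
F_nw = 0.6 F_EXX = 54 ksi.
φR_n = 0.75 × 54 × 0.8125 = 32.91 kip.

φR_n ≈ 32.9 kip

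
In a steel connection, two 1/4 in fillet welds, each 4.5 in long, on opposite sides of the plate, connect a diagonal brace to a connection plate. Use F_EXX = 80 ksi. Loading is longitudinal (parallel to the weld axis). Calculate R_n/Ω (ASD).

R_n/Ω ≈ 38.2 kip

Effective throat t_e = 0.707 × 0.25 = 0.1767 in.
Total length L = 9 in; A_we = 0.1767 × 9 = 1.591 in².
F_nw = 0.6 F_EXX = 0.6 × 80 = 48 ksi.
R_n = 48 × 1.591 = 76.36 kip; R_n/Ω = 76.36/2.0 = 38.18 kip.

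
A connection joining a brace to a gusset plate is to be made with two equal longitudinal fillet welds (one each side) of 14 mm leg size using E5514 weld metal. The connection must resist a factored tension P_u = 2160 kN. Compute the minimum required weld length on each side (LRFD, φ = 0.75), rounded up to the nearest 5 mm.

L = 445 mm on each side

E55XX → F_EXX = 550 MPa.
Throat t_e = 0.707 × 14 = 9.898 mm.
φr_n = 0.75 × 0.6 × 550 × 9.898 × 10⁻³ = 2.45 kN/mm.
L_req = P_u / φr_n = 2160 / 2.45 = 881.7 mm total.
Per side: 881.7 / 2 = 440.9 mm.
Round up → use L = 445 mm on each side.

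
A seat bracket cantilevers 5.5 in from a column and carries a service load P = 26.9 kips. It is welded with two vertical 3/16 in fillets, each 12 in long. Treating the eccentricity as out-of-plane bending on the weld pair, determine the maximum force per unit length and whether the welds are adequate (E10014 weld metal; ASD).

E100XX → F_EXX = 100 ksi.
L_w = 2 × 12 = 24 in; section modulus (unit throat) S = 2 × L²/6 = 48 in².
Direct shear f_v = P/L_w = 26.9/24 = 1.121 kip/in.
Moment M = P × e = 26.9 × 5.5 = 147.95 kip·in; bending f_b = M/S = 3.082 kip/in.
f_max = √(f_v² + f_b²) = √(1.121² + 3.082²) = 3.28 kip/in.
r_n/Ω = (1/2.0) × 0.6 × 100 × (0.707 × 0.1875) = 3.977 kip/in → adequate.

f_max ≈ 3.28 kip/in; adequate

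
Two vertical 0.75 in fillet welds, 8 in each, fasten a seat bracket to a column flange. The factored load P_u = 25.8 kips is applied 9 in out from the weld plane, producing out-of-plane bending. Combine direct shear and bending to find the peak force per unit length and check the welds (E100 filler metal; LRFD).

E100XX → F_EXX = 100 ksi.
L_w = 2 × 8 = 16 in; section modulus (unit throat) S = 2 × L²/6 = 21.33 in².
Direct shear f_v = P/L_w = 25.8/16 = 1.613 kip/in.
Moment M = P × e = 25.8 × 9 = 232.2 kip·in; bending f_b = M/S = 10.88 kip/in.
f_max = √(f_v² + f_b²) = √(1.613² + 10.88²) = 11 kip/in.
φr_n = 0.75 × 0.6 × 100 × (0.707 × 0.75) = 23.86 kip/in → adequate.

f_max ≈ 11 kip/in; adequate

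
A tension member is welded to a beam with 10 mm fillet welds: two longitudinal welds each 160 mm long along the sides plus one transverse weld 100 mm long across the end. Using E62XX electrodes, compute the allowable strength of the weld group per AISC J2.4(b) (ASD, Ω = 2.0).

E62XX → F_EXX = 620 MPa.
t_e = 0.707 × 10 = 7.07 mm.
R_nwl = 0.6 × 620 × 7.07 × 320 × 10⁻³ = 841.6 kN (longitudinal, 2 welds).
R_nwt = 0.6 × 620 × 7.07 × 100 × 10⁻³ = 263 kN (transverse, base value).
(i) R_nwl + R_nwt = 1105 kN; (ii) 0.85 R_nwl + 1.5 R_nwt = 1110 kN.
R_n = max = 1110 kN [governs: (ii)]; R_n/Ω = 554.9 kN.

R_n/Ω ≈ 555 kN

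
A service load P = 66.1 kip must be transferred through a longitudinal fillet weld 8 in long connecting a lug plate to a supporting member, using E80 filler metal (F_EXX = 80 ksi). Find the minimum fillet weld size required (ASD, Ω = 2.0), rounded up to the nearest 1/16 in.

w = 1/2 in

Total weld length L = 8 in.
Required throat t_e = P × Ω / (0.6 F_EXX × L) = 66.1 × 2.0 / (0.6 × 80 × 8) = 0.3443 in.
Required leg w = t_e / 0.707 = 0.4869 in → use 1/2 in.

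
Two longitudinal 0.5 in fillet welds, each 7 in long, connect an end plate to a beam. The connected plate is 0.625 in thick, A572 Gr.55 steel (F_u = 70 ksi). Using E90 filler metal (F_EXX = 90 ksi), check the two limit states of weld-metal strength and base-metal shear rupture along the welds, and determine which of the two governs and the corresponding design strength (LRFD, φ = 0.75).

φR_n ≈ 200 kips (weld metal governs)

t_e = 0.707 × 0.5 = 0.3535 in; L = 14 in.
Weld metal: φR_n = 0.75 × 0.6 × 90 × 0.3535 × 14 = 200.4 kips.
Base metal (shear rupture): φR_n = 0.75 × 0.6 × 70 × 0.625 × 14 = 275.6 kips.
Governing: weld metal.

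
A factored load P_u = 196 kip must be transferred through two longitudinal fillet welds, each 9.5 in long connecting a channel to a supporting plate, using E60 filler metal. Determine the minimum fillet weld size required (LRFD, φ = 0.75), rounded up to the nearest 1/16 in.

w = 9/16 in

E60XX → F_EXX = 60 ksi.
Total weld length L = 19 in.
Required throat t_e = P_u / (φ × 0.6 F_EXX × L) = 196 / (0.75 × 0.6 × 60 × 19) = 0.3821 in.
Required leg w = t_e / 0.707 = 0.5404 in → use 9/16 in.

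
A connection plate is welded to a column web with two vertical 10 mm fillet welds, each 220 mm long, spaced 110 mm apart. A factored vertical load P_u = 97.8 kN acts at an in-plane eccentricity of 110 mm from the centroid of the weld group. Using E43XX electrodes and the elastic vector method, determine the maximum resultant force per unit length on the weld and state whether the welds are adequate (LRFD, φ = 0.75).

E43XX → F_EXX = 430 MPa.
Total weld length L_w = 440 mm. Treat welds as unit-width lines.
Polar moment about centroid: J = 2[d³/12 + d(b/2)²] = 2[220³/12 + 220×55²] = 3106000 mm³.
Direct shear f_v = P/L_w = 97.8×10³ / 440 = 222.3 N/mm (vertical).
Torsion M = P·e = 97.8×10³ × 110 = 10758000 N·mm.
Critical point at (x, y) = (55, 110) from centroid. f_tx = M·y/J = 381 N/mm; f_ty = M·x/J = 190.5 N/mm.
Resultant f_max = √[f_tx² + (f_v + f_ty)²] = √[381² + (222.3 + 190.5)²] = 561.8 N/mm.
Capacity per unit length: φr_n = 0.75 × 0.6 × 430 × (0.707 × 10) = 1368 N/mm.
561.8 ≤ 1368 → adequate.

f_max ≈ 562 N/mm; adequate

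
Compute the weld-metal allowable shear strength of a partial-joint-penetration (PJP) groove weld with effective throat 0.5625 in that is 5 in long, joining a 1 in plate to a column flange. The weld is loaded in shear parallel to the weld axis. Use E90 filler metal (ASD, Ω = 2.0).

E90XX → F_EXX = 90 ksi.
Effective throat (given) t_e = 0.5625 in.
A_we = 0.5625 × 5 = 2.812 in².
F_nw = 0.6 F_EXX = 54 ksi.
R_n/Ω = (54 × 2.812) / 2.0 = 75.94 kips.

R_n/Ω ≈ 75.9 kips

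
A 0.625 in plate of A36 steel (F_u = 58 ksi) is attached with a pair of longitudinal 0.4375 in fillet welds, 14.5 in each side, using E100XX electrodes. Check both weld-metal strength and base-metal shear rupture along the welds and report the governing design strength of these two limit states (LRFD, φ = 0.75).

φR_n ≈ 404 kips (weld metal governs)

E100XX → F_EXX = 100 ksi.
t_e = 0.707 × 0.4375 = 0.3093 in; L = 29 in.
Weld metal: φR_n = 0.75 × 0.6 × 100 × 0.3093 × 29 = 403.7 kips.
Base metal (shear rupture): φR_n = 0.75 × 0.6 × 58 × 0.625 × 29 = 473.1 kips.
Governing: weld metal.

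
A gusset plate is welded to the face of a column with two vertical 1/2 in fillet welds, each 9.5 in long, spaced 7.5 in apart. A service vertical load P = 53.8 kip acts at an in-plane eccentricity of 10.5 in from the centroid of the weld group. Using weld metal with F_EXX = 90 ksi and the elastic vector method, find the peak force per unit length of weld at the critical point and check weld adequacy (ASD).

Total weld length L_w = 19 in. Treat welds as unit-width lines.
Polar moment about centroid: J = 2[d³/12 + d(b/2)²] = 2[9.5³/12 + 9.5×3.75²] = 410.1 in³.
Direct shear f_v = P/L_w = 53.8 / 19 = 2.832 kip/in (vertical).
Torsion M = P·e = 53.8 × 10.5 = 564.9 kip·in.
Critical point at (x, y) = (3.75, 4.75) from centroid. f_tx = M·y/J = 6.543 kip/in; f_ty = M·x/J = 5.166 kip/in.
Resultant f_max = √[f_tx² + (f_v + f_ty)²] = √[6.543² + (2.832 + 5.166)²] = 10.33 kip/in.
Capacity per unit length: r_n/Ω = (1/2.0) × 0.6 × 90 × (0.707 × 0.5) = 9.544 kip/in.
10.33 > 9.544 → NOT adequate.

f_max ≈ 10.3 kip/in; NOT adequate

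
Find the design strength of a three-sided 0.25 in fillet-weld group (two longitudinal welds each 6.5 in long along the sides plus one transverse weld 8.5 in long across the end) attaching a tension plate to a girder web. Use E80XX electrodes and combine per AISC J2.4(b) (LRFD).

φR_n ≈ 151 kips

E80XX → F_EXX = 80 ksi.
t_e = 0.707 × 0.25 = 0.1767 in.
R_nwl = 0.6 × 80 × 0.1767 × 13 = 110.3 kips (longitudinal, 2 welds).
R_nwt = 0.6 × 80 × 0.1767 × 8.5 = 72.11 kips (transverse, base value).
(i) R_nwl + R_nwt = 182.4 kips; (ii) 0.85 R_nwl + 1.5 R_nwt = 201.9 kips.
R_n = max = 201.9 kips [governs: (ii)]; φR_n = 151.4 kips.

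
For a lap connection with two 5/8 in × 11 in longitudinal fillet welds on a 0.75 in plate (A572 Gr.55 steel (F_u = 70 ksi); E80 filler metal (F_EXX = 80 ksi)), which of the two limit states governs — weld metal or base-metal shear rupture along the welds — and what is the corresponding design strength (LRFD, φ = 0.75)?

t_e = 0.707 × 0.625 = 0.4419 in; L = 22 in.
Weld metal: φR_n = 0.75 × 0.6 × 80 × 0.4419 × 22 = 350 kips.
Base metal (shear rupture): φR_n = 0.75 × 0.6 × 70 × 0.75 × 22 = 519.8 kips.
Governing: weld metal.

φR_n ≈ 350 kips (weld metal governs)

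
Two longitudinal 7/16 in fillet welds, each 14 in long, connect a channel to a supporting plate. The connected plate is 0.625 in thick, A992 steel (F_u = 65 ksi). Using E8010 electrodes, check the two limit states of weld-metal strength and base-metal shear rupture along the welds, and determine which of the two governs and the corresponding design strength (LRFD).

E80XX → F_EXX = 80 ksi.
t_e = 0.707 × 0.4375 = 0.3093 in; L = 28 in.
Weld metal: φR_n = 0.75 × 0.6 × 80 × 0.3093 × 28 = 311.8 kips.
Base metal (shear rupture): φR_n = 0.75 × 0.6 × 65 × 0.625 × 28 = 511.9 kips.
Governing: weld metal.

φR_n ≈ 312 kips (weld metal governs)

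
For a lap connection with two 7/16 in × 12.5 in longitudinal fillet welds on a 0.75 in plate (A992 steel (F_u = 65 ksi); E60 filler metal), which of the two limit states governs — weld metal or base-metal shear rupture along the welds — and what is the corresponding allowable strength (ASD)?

E60XX → F_EXX = 60 ksi.
t_e = 0.707 × 0.4375 = 0.3093 in; L = 25 in.
Weld metal: R_n/Ω = (1/2.0) × 0.6 × 60 × 0.3093 × 25 = 139.2 kip.
Base metal (shear rupture): R_n/Ω = (1/2.0) × 0.6 × 65 × 0.75 × 25 = 365.6 kip.
Governing: weld metal.

R_n/Ω ≈ 139 kip (weld metal governs)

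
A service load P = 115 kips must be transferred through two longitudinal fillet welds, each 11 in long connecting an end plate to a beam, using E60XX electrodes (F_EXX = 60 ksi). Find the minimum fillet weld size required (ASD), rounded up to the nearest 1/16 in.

Total weld length L = 22 in.
Required throat t_e = P × Ω / (0.6 F_EXX × L) = 115 × 2.0 / (0.6 × 60 × 22) = 0.2904 in.
Required leg w = t_e / 0.707 = 0.4108 in → use 7/16 in.

w = 7/16 in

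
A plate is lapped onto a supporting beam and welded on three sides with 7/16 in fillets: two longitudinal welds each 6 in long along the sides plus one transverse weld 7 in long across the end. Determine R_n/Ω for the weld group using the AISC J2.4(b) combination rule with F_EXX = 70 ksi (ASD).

t_e = 0.707 × 0.4375 = 0.3093 in.
R_nwl = 0.6 × 70 × 0.3093 × 12 = 155.9 kips (longitudinal, 2 welds).
R_nwt = 0.6 × 70 × 0.3093 × 7 = 90.94 kips (transverse, base value).
(i) R_nwl + R_nwt = 246.8 kips; (ii) 0.85 R_nwl + 1.5 R_nwt = 268.9 kips.
R_n = max = 268.9 kips [governs: (ii)]; R_n/Ω = 134.5 kips.

R_n/Ω ≈ 134 kips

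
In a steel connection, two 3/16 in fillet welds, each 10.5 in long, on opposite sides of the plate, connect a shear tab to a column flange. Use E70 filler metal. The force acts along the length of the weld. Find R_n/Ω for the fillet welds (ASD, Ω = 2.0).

R_n/Ω ≈ 58.5 kips

E70XX → F_EXX = 70 ksi.
Effective throat t_e = 0.707 × 0.1875 = 0.1326 in.
Total length L = 21 in; A_we = 0.1326 × 21 = 2.784 in².
F_nw = 0.6 F_EXX = 0.6 × 70 = 42 ksi.
R_n = 42 × 2.784 = 116.9 kips; R_n/Ω = 116.9/2.0 = 58.46 kips.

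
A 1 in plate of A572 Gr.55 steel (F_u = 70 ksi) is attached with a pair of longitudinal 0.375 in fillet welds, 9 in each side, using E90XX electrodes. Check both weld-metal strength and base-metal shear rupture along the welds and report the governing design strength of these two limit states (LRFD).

φR_n ≈ 193 kips (weld metal governs)

E90XX → F_EXX = 90 ksi.
t_e = 0.707 × 0.375 = 0.2651 in; L = 18 in.
Weld metal: φR_n = 0.75 × 0.6 × 90 × 0.2651 × 18 = 193.3 kips.
Base metal (shear rupture): φR_n = 0.75 × 0.6 × 70 × 1 × 18 = 567 kips.
Governing: weld metal.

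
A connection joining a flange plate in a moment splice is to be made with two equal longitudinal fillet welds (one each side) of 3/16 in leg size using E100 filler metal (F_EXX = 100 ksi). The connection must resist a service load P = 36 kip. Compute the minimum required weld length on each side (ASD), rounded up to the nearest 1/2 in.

Throat t_e = 0.707 × 0.1875 = 0.1326 in.
r_n/Ω = (0.6 × 100 × 0.1326) / 2.0 = 3.977 kip/in.
L_req = P / (r_n/Ω) = 36 / 3.977 = 9.052 in total.
Per side: 9.052 / 2 = 4.526 in.
Round up → use L = 5 in on each side.

L = 5 in on each side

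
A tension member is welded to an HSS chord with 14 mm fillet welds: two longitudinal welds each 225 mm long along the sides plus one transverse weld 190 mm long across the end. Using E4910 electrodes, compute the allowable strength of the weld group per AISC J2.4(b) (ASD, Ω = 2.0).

R_n/Ω ≈ 971 kN

E49XX → F_EXX = 490 MPa.
t_e = 0.707 × 14 = 9.898 mm.
R_nwl = 0.6 × 490 × 9.898 × 450 × 10⁻³ = 1310 kN (longitudinal, 2 welds).
R_nwt = 0.6 × 490 × 9.898 × 190 × 10⁻³ = 552.9 kN (transverse, base value).
(i) R_nwl + R_nwt = 1862 kN; (ii) 0.85 R_nwl + 1.5 R_nwt = 1942 kN.
R_n = max = 1942 kN [governs: (ii)]; R_n/Ω = 971.2 kN.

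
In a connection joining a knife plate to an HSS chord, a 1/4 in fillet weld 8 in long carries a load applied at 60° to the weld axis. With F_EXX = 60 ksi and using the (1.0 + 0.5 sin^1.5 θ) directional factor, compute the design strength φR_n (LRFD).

φR_n ≈ 53.6 kips

t_e = 0.707 × 0.25 = 0.1767 in; A_we = 0.1767 × 8 = 1.414 in².
Directional factor: 1.0 + 0.5 sin^1.5(60°) = 1.403.
F_nw = 0.6 × 60 × 1.403 = 50.51 ksi.
φR_n = 0.75 × 50.51 × 1.414 = 53.56 kips.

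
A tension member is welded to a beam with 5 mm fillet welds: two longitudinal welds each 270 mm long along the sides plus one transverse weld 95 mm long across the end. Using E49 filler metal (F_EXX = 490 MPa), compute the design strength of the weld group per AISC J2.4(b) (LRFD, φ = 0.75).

t_e = 0.707 × 5 = 3.535 mm.
R_nwl = 0.6 × 490 × 3.535 × 540 × 10⁻³ = 561.2 kN (longitudinal, 2 welds).
R_nwt = 0.6 × 490 × 3.535 × 95 × 10⁻³ = 98.73 kN (transverse, base value).
(i) R_nwl + R_nwt = 659.9 kN; (ii) 0.85 R_nwl + 1.5 R_nwt = 625.1 kN.
R_n = max = 659.9 kN [governs: (i)]; φR_n = 495 kN.

φR_n ≈ 495 kN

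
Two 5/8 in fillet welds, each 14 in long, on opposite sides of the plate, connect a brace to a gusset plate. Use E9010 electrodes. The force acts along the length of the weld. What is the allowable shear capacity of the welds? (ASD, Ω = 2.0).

E90XX → F_EXX = 90 ksi.
Effective throat t_e = 0.707 × 0.625 = 0.4419 in.
Total length L = 28 in; A_we = 0.4419 × 28 = 12.37 in².
F_nw = 0.6 F_EXX = 0.6 × 90 = 54 ksi.
R_n = 54 × 12.37 = 668.1 kip; R_n/Ω = 668.1/2.0 = 334.1 kip.

R_n/Ω ≈ 334 kip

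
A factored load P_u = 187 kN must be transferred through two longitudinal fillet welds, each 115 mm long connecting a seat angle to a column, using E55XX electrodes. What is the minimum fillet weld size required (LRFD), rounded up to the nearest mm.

E55XX → F_EXX = 550 MPa.
Total weld length L = 230 mm.
Required throat t_e = P_u / (φ × 0.6 F_EXX × L) = 187 / (0.75 × 0.6 × 550 × 230 × 10⁻³) = 3.285 mm.
Required leg w = t_e / 0.707 = 4.646 mm → use 5 mm.

w = 5 mm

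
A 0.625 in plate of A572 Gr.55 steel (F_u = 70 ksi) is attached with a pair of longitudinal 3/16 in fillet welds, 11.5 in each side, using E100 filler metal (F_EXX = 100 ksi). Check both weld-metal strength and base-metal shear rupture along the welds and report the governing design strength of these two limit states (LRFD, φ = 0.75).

t_e = 0.707 × 0.1875 = 0.1326 in; L = 23 in.
Weld metal: φR_n = 0.75 × 0.6 × 100 × 0.1326 × 23 = 137.2 kip.
Base metal (shear rupture): φR_n = 0.75 × 0.6 × 70 × 0.625 × 23 = 452.8 kip.
Governing: weld metal.

φR_n ≈ 137 kip (weld metal governs)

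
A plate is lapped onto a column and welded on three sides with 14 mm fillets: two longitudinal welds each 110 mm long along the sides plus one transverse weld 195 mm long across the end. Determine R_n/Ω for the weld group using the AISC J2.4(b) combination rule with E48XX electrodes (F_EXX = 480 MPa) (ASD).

R_n/Ω ≈ 683 kN

t_e = 0.707 × 14 = 9.898 mm.
R_nwl = 0.6 × 480 × 9.898 × 220 × 10⁻³ = 627.1 kN (longitudinal, 2 welds).
R_nwt = 0.6 × 480 × 9.898 × 195 × 10⁻³ = 555.9 kN (transverse, base value).
(i) R_nwl + R_nwt = 1183 kN; (ii) 0.85 R_nwl + 1.5 R_nwt = 1367 kN.
R_n = max = 1367 kN [governs: (ii)]; R_n/Ω = 683.4 kN.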